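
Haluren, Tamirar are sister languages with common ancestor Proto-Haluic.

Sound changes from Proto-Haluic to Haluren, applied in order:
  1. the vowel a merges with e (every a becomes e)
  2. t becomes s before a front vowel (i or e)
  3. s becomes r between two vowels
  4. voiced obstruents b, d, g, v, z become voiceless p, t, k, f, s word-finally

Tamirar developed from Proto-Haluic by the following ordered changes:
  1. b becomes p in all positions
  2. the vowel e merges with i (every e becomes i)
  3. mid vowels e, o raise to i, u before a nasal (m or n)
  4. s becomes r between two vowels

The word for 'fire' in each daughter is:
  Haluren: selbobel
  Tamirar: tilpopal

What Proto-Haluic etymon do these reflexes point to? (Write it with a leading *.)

Position 7: Haluren has e, Tamirar has a. Tamirar preserves a here (none of its changes turn any other segment into a), so the proto-segment is *a.
Position 2: Haluren has e, Tamirar has i. Taking the neighbouring segments as reconstructed: Haluren e could go back to *a or *e; Tamirar i could go back to *e or *i — the one source consistent with every daughter is *e.
Position 1: Haluren has s, Tamirar has t. Tamirar preserves t here (none of its changes turn any other segment into t), so the proto-segment is *t.
Verify the candidate proto-form against each daughter:
Haluren: *telbobal
  telbobal → telbobel   [vowel merger]
  telbobel → selbobel   [palatalisation]
  selbobel (rule 3 does not apply)
  selbobel (rule 4 does not apply)
  giving Haluren selbobel.
Tamirar: start from *telbobal.
  rule 1 (unconditioned shift): telbobal → telpopal
  rule 2 (vowel merger): telpopal → tilpopal
  rule 3: no change — tilpopal
  rule 4: no change — tilpopal
  ⇒ Tamirar tilpopal
Only *telbobal yields all of Haluren selbobel, Tamirar tilpopal.

*telbobal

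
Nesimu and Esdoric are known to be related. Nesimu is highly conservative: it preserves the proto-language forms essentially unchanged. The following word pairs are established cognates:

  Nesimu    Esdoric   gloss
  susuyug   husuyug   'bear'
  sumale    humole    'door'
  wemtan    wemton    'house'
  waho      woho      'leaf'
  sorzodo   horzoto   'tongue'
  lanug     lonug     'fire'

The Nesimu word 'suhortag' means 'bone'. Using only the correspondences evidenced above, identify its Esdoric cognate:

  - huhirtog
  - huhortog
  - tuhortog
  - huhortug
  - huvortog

susuyug ~ husuyug, sumale ~ humole — Nesimu s corresponds to Esdoric h word-initially before a back vowel.
sumale ~ humole, waho ~ woho — Nesimu a corresponds to Esdoric o after a consonant, before a consonant other than r, m, n, p, b, f, v.
Applying these to Nesimu 'suhortag':
  suhortag → huhortag   (s→h word-initially before a back vowel)
  huhortag → huhortog   (a→o after a consonant, before a consonant other than r, m, n, p, b, f, v)
So the Esdoric cognate is 'huhortog'.

huhortog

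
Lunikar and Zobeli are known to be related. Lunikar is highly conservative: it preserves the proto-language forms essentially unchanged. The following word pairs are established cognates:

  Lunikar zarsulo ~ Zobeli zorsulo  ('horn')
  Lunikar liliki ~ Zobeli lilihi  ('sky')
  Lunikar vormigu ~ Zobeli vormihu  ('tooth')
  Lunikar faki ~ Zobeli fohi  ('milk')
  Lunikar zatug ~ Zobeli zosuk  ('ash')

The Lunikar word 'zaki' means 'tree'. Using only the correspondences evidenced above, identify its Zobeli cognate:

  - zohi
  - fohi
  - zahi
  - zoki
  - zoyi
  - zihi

zohi

faki ~ fohi, zatug ~ zosuk — Lunikar a corresponds to Zobeli o after a consonant, before a consonant other than r, m, n, p, b, f, v.
liliki ~ lilihi, faki ~ fohi — Lunikar k corresponds to Zobeli h between vowels (before a front vowel).
Applying these to Lunikar 'zaki':
  zaki → zoki   (a→o after a consonant, before a consonant other than r, m, n, p, b, f, v)
  zoki → zohi   (k→h between vowels (before a front vowel))
So the Zobeli cognate is 'zohi'.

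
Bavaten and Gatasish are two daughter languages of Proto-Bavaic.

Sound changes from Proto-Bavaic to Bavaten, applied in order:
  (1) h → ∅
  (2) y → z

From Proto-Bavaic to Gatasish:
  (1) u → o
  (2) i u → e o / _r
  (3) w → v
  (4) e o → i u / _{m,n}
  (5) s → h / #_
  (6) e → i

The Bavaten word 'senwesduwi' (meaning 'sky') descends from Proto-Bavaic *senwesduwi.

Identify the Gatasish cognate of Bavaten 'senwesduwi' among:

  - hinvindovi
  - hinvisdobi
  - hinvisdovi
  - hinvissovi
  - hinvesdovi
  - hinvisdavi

hinvisdovi

Gatasish: start from *senwesduwi.
  rule 1 (vowel merger): senwesduwi → senwesdowi
  rule 2: no change — senwesdowi
  rule 3 (unconditioned shift): senwesdowi → senvesdovi
  rule 4 (pre-nasal raising): senvesdovi → sinvesdovi
  rule 5 (debuccalisation): sinvesdovi → hinvesdovi
  rule 6 (vowel merger): hinvesdovi → hinvisdovi
  ⇒ Gatasish hinvisdovi
The other candidates each miss or misapply at least one Gatasish change.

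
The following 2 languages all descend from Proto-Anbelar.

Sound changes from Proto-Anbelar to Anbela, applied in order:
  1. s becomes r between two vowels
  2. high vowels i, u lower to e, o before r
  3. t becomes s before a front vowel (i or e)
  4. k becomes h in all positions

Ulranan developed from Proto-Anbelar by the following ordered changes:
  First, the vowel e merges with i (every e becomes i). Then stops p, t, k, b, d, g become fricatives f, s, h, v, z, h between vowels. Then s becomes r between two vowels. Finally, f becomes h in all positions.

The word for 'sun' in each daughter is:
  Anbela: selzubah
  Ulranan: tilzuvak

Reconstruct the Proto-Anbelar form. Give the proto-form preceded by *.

Position 1: Anbela has s, Ulranan has t. Ulranan preserves t here (none of its changes turn any other segment into t), so the proto-segment is *t.
Position 2: Anbela has e, Ulranan has i. Taking the neighbouring segments as reconstructed: Anbela e can only go back to *e; Ulranan i could go back to *e or *i — the one source consistent with every daughter is *e.
Position 6: Anbela has b, Ulranan has v. Anbela preserves b here (none of its changes turn any other segment into b), so the proto-segment is *b.
Continuing position by position gives *telzubak; check it forward:
Anbela: start from *telzubak.
  rule 1: no change — telzubak
  rule 2: no change — telzubak
  rule 3 (palatalisation): telzubak → selzubak
  rule 4 (unconditioned shift): selzubak → selzubah
  ⇒ Anbela selzubah
Ulranan: *telzubak
  telzubak → tilzubak   [vowel merger]
  tilzubak → tilzuvak   [intervocalic lenition]
  tilzuvak (rule 3 does not apply)
  tilzuvak (rule 4 does not apply)
  giving Ulranan tilzuvak.
No other proto-form is consistent with every reflex, so the reconstruction is *telzubak.

*telzubak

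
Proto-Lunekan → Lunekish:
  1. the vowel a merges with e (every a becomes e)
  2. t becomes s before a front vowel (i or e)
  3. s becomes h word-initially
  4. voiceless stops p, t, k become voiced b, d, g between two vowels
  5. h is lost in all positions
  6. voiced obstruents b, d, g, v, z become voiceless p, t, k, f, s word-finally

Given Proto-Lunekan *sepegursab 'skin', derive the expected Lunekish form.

ebegursep

Lunekish: *sepegursab > sepegurseb > hepegurseb > hebegurseb > ebegurseb > ebegursep  (by vowel merger, debuccalisation, intervocalic voicing, h-loss, final devoicing)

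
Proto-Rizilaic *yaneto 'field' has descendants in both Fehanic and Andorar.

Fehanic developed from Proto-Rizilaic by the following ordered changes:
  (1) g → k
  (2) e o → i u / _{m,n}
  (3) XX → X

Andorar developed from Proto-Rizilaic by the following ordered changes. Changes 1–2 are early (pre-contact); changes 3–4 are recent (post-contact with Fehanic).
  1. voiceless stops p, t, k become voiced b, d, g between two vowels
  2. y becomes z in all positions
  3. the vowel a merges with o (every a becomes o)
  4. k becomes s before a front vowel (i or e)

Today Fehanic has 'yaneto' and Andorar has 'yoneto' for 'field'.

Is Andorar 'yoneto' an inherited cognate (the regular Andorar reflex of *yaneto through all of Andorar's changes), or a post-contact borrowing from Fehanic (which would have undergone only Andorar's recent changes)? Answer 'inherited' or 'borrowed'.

If inherited, *yaneto would pass through all of Andorar's changes:
Andorar: *yaneto
  yaneto → yanedo   [intervocalic voicing]
  yanedo → zanedo   [unconditioned shift]
  zanedo → zonedo   [vowel merger]
  zonedo (rule 4 does not apply)
  giving Andorar zonedo.
If borrowed from Fehanic 'yaneto' after the early changes, it would undergo only the recent ones:
  rule 3 (vowel merger): yaneto → yoneto
  rule 4 (palatalisation): no change (yoneto)
  ⇒ as a loan: yoneto
Andorar 'yoneto' matches the loan outcome 'yoneto', not the inherited 'zonedo' — it skipped the early Andorar changes, so it was borrowed from Fehanic.

borrowed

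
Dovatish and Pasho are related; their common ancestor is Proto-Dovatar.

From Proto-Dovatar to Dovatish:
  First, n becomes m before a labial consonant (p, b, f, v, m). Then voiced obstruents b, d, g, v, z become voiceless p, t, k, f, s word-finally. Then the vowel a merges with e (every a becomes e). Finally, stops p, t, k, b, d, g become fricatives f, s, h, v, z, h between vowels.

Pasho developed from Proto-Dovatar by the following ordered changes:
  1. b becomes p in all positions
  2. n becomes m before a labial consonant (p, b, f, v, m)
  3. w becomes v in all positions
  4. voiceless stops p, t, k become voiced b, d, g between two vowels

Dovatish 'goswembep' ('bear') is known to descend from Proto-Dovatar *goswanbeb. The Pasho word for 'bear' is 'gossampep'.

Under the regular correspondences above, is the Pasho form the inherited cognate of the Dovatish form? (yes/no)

Derive the expected Pasho reflex of *goswanbeb:
Pasho: start from *goswanbeb.
  rule 1 (unconditioned shift): goswanbeb → goswanpep
  rule 2 (nasal place assimilation): goswanpep → goswampep
  rule 3 (unconditioned shift): goswampep → gosvampep
  rule 4: no change — gosvampep
  ⇒ Pasho gosvampep
The regular Pasho reflex would be 'gosvampep', but the attested form is 'gossampep'. The correspondence is irregular, so they are not cognates (the Pasho form has a different source).

no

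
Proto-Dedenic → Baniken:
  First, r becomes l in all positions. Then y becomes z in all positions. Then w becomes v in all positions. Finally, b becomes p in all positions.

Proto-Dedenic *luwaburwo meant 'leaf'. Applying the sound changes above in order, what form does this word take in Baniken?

luvapulvo

Baniken: *luwaburwo
  luwaburwo → luwabulwo   [unconditioned shift]
  luwabulwo (rule 2 does not apply)
  luwabulwo → luvabulvo   [unconditioned shift]
  luvabulvo → luvapulvo   [unconditioned shift]
  giving Baniken luvapulvo.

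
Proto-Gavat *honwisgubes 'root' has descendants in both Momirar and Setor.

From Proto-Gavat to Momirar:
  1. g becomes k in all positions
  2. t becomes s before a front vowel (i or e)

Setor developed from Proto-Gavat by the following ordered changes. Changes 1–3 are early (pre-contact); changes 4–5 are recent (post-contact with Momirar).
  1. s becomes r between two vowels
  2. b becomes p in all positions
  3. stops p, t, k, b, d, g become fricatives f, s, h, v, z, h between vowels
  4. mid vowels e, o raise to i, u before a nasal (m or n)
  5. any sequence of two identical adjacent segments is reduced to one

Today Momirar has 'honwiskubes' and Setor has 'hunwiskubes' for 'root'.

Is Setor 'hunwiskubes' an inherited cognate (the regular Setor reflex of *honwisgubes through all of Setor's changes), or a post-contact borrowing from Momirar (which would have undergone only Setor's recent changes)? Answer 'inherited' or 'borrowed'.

borrowed

If inherited, *honwisgubes would pass through all of Setor's changes:
Setor: start from *honwisgubes.
  rule 1: no change — honwisgubes
  rule 2 (unconditioned shift): honwisgubes → honwisgupes
  rule 3 (intervocalic lenition): honwisgupes → honwisgufes
  rule 4 (pre-nasal raising): honwisgufes → hunwisgufes
  rule 5: no change — hunwisgufes
  ⇒ Setor hunwisgufes
If borrowed from Momirar 'honwiskubes' after the early changes, it would undergo only the recent ones:
  rule 4 (pre-nasal raising): honwiskubes → hunwiskubes
  rule 5 (degemination): no change (hunwiskubes)
  ⇒ as a loan: hunwiskubes
Setor 'hunwiskubes' matches the loan outcome 'hunwiskubes', not the inherited 'hunwisgufes' — it skipped the early Setor changes, so it was borrowed from Momirar.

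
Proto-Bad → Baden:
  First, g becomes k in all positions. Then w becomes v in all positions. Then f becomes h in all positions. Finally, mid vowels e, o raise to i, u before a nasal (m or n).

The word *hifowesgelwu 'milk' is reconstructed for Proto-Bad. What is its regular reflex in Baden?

hihoveskelvu

Baden: *hifowesgelwu
  hifowesgelwu → hifoweskelwu   [unconditioned shift]
  hifoweskelwu → hifoveskelvu   [unconditioned shift]
  hifoveskelvu → hihoveskelvu   [unconditioned shift]
  hihoveskelvu (rule 4 does not apply)
  giving Baden hihoveskelvu.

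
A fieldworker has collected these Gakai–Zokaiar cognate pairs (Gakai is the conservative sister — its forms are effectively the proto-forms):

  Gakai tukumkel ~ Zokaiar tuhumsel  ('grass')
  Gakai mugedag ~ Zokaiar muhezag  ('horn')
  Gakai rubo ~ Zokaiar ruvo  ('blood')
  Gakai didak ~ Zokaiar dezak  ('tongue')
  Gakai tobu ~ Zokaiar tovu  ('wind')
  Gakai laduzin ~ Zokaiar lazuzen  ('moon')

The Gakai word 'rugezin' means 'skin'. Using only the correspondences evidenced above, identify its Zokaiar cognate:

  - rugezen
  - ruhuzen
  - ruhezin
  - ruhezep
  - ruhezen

ruhezen

mugedag ~ muhezag — Gakai g corresponds to Zokaiar h between vowels (before a front vowel).
laduzin ~ lazuzen — Gakai i corresponds to Zokaiar e after a consonant, before a nasal.
Applying these to Gakai 'rugezin':
  rugezin → ruhezin   (g→h between vowels (before a front vowel))
  ruhezin → ruhezen   (i→e after a consonant, before a nasal)
So the Zokaiar cognate is 'ruhezen'.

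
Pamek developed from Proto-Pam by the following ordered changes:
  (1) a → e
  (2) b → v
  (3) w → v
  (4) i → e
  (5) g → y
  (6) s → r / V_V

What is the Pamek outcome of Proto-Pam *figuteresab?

Pamek: *figuteresab
  figuteresab → figutereseb   [vowel merger]
  figutereseb → figuteresev   [unconditioned shift]
  figuteresev (rule 3 does not apply)
  figuteresev → feguteresev   [vowel merger]
  feguteresev → feyuteresev   [unconditioned shift]
  feyuteresev → feyutererev   [rhotacism]
  giving Pamek feyutererev.

feyutererev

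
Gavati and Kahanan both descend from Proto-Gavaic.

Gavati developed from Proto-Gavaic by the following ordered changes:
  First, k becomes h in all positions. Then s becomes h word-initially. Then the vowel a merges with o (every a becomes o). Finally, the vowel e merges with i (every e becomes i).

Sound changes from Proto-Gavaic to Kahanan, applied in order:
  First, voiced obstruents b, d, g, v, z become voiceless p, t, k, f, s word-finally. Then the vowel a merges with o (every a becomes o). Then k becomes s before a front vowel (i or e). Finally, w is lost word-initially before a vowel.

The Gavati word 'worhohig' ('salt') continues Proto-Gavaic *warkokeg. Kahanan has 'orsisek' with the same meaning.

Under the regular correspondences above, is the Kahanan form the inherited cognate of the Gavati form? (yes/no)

Derive the expected Kahanan reflex of *warkokeg:
Kahanan: *warkokeg > warkokek > workokek > workosek > orkosek  (by final devoicing, vowel merger, palatalisation, glide loss)
The regular Kahanan reflex would be 'orkosek', but the attested form is 'orsisek'. The correspondence is irregular, so they are not cognates (the Kahanan form has a different source).

no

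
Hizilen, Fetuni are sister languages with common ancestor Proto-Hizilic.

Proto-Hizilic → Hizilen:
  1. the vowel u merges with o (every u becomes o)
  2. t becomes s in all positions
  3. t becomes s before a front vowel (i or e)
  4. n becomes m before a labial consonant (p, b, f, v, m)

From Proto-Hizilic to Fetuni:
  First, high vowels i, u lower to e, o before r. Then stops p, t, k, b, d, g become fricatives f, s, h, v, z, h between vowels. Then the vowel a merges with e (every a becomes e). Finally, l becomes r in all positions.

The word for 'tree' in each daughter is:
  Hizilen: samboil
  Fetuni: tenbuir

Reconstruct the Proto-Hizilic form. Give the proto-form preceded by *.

*tanbuil

Position 7: Hizilen has l, Fetuni has r. Hizilen preserves l here (none of its changes turn any other segment into l), so the proto-segment is *l.
Position 2: Hizilen has a, Fetuni has e. Hizilen preserves a here (none of its changes turn any other segment into a), so the proto-segment is *a.
Continuing position by position gives *tanbuil; check it forward:
Hizilen: start from *tanbuil.
  rule 1 (vowel merger): tanbuil → tanboil
  rule 2 (unconditioned shift): tanboil → sanboil
  rule 3: no change — sanboil
  rule 4 (nasal place assimilation): sanboil → samboil
  ⇒ Hizilen samboil
Fetuni: start from *tanbuil.
  rule 1: no change — tanbuil
  rule 2: no change — tanbuil
  rule 3 (vowel merger): tanbuil → tenbuil
  rule 4 (unconditioned shift): tenbuil → tenbuir
  ⇒ Fetuni tenbuir
No other proto-form is consistent with every reflex, so the reconstruction is *tanbuil.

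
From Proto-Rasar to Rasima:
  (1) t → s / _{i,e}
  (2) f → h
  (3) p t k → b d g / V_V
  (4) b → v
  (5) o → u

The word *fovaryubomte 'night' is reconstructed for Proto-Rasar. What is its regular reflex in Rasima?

huvaryuvumse

Rasima: *fovaryubomte > fovaryubomse > hovaryubomse > hovaryuvomse > huvaryuvumse  (by palatalisation, unconditioned shift, unconditioned shift, vowel merger)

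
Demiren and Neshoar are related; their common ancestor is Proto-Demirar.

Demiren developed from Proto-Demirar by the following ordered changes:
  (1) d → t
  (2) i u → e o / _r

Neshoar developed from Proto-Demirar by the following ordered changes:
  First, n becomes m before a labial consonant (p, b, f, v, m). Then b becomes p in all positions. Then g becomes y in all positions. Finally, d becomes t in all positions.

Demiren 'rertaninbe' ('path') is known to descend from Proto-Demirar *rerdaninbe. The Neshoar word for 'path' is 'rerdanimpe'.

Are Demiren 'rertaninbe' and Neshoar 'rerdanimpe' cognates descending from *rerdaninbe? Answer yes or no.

Derive the expected Neshoar reflex of *rerdaninbe:
Neshoar: *rerdaninbe
  rerdaninbe → rerdanimbe   [nasal place assimilation]
  rerdanimbe → rerdanimpe   [unconditioned shift]
  rerdanimpe (rule 3 does not apply)
  rerdanimpe → rertanimpe   [unconditioned shift]
  giving Neshoar rertanimpe.
The regular Neshoar reflex would be 'rertanimpe', but the attested form is 'rerdanimpe'. The correspondence is irregular, so they are not cognates (the Neshoar form has a different source).

no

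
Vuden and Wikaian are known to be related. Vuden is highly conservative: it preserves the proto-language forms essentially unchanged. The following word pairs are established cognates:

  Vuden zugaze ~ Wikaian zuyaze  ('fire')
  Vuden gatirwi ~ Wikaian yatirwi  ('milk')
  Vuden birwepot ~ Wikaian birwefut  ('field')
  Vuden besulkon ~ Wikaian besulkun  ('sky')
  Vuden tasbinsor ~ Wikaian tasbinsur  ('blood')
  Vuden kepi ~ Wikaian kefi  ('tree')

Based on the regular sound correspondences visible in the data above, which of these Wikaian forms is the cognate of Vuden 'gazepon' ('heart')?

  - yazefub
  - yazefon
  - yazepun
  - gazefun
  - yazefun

gatirwi ~ yatirwi — Vuden g corresponds to Wikaian y word-initially before a back vowel.
birwepot ~ birwefut — Vuden p corresponds to Wikaian f between vowels (before a back vowel).
besulkon ~ besulkun — Vuden o corresponds to Wikaian u after a consonant, before a nasal.
Applying these to Vuden 'gazepon':
  gazepon → yazepon   (g→y word-initially before a back vowel)
  yazepon → yazefon   (p→f between vowels (before a back vowel))
  yazefon → yazefun   (o→u after a consonant, before a nasal)
So the Wikaian cognate is 'yazefun'.

yazefun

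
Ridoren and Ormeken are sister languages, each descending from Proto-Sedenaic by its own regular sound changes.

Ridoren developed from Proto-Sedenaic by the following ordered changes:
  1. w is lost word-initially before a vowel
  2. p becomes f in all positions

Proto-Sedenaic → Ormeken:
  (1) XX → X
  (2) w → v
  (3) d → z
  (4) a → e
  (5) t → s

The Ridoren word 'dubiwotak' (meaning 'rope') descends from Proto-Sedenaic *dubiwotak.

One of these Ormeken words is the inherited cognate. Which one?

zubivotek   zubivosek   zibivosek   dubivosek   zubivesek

zubivosek

Ormeken: start from *dubiwotak.
  rule 1: no change — dubiwotak
  rule 2 (unconditioned shift): dubiwotak → dubivotak
  rule 3 (unconditioned shift): dubivotak → zubivotak
  rule 4 (vowel merger): zubivotak → zubivotek
  rule 5 (unconditioned shift): zubivotek → zubivosek
  ⇒ Ormeken zubivosek
Among the options, 'zubivosek' alone shows every Ormeken change applied in order.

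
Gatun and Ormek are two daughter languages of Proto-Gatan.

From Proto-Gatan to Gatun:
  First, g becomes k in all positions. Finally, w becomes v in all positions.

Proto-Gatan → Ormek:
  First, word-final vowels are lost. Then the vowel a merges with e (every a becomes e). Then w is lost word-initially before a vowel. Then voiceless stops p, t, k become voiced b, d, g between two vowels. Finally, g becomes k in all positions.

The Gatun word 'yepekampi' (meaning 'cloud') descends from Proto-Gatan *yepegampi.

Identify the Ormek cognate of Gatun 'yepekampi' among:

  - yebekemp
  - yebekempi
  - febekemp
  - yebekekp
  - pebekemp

yebekemp

Ormek: start from *yepegampi.
  rule 1 (apocope): yepegampi → yepegamp
  rule 2 (vowel merger): yepegamp → yepegemp
  rule 3: no change — yepegemp
  rule 4 (intervocalic voicing): yepegemp → yebegemp
  rule 5 (unconditioned shift): yebegemp → yebekemp
  ⇒ Ormek yebekemp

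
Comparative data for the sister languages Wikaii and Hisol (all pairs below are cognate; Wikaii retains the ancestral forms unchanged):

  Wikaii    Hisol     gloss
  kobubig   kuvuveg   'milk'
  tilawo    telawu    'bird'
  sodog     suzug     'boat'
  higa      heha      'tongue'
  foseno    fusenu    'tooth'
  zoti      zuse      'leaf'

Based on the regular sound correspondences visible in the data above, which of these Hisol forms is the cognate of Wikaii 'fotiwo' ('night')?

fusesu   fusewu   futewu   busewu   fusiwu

fusewu

sodog ~ suzug, foseno ~ fusenu — Wikaii o corresponds to Hisol u after a consonant, before a consonant other than r, m, n, p, b, f, v.
zoti ~ zuse — Wikaii t corresponds to Hisol s between vowels (before a front vowel).
kobubig ~ kuvuveg, tilawo ~ telawu — Wikaii i corresponds to Hisol e after a consonant, before a consonant other than r, m, n, p, b, f, v.
tilawo ~ telawu, foseno ~ fusenu — Wikaii o corresponds to Hisol u word-finally.
Applying these to Wikaii 'fotiwo':
  fotiwo → futiwo   (o→u after a consonant, before a consonant other than r, m, n, p, b, f, v)
  futiwo → fusiwo   (t→s between vowels (before a front vowel))
  fusiwo → fusewo   (i→e after a consonant, before a consonant other than r, m, n, p, b, f, v)
  fusewo → fusewu   (o→u word-finally)
So the Hisol cognate is 'fusewu'.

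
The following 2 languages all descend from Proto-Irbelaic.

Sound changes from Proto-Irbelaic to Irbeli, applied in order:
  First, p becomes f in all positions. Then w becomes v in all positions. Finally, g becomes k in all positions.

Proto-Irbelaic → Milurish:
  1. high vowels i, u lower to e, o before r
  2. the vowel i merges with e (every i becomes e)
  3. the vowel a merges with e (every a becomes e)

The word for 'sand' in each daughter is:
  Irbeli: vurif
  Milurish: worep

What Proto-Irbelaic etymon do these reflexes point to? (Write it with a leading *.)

Position 1: Irbeli has v, Milurish has w. Milurish preserves w here (none of its changes turn any other segment into w), so the proto-segment is *w.
Position 4: Irbeli has i, Milurish has e. Irbeli preserves i here (none of its changes turn any other segment into i), so the proto-segment is *i.
Verify the candidate proto-form against each daughter:
Irbeli: start from *wurip.
  rule 1 (unconditioned shift): wurip → wurif
  rule 2 (unconditioned shift): wurif → vurif
  rule 3: no change — vurif
  ⇒ Irbeli vurif
Milurish: *wurip
  wurip → worip   [pre-rhotic lowering]
  worip → worep   [vowel merger]
  worep (rule 3 does not apply)
  giving Milurish worep.
No other proto-form is consistent with every reflex, so the reconstruction is *wurip.

*wurip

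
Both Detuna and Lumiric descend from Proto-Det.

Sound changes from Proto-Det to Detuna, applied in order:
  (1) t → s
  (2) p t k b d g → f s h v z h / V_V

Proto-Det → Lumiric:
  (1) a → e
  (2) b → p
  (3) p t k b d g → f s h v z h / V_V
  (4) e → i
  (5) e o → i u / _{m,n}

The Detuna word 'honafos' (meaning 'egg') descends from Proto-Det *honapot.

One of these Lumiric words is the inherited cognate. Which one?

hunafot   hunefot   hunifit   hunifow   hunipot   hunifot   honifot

hunifot

Lumiric: *honapot > honepot > honefot > honifot > hunifot  (by vowel merger, intervocalic lenition, vowel merger, pre-nasal raising)
Only 'hunifot' matches the regular Lumiric development of *honapot.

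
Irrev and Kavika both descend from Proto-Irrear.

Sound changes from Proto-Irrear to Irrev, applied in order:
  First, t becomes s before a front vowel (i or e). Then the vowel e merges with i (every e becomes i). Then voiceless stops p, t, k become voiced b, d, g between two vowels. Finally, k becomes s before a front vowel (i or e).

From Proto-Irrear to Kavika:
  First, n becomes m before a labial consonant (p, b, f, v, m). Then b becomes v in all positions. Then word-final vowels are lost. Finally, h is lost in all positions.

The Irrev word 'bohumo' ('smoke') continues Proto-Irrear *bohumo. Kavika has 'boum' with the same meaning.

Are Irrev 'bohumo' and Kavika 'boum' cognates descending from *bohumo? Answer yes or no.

no

Derive the expected Kavika reflex of *bohumo:
Kavika: start from *bohumo.
  rule 1: no change — bohumo
  rule 2 (unconditioned shift): bohumo → vohumo
  rule 3 (apocope): vohumo → vohum
  rule 4 (h-loss): vohum → voum
  ⇒ Kavika voum
The regular Kavika reflex would be 'voum', but the attested form is 'boum'. The correspondence is irregular, so they are not cognates (the Kavika form has a different source).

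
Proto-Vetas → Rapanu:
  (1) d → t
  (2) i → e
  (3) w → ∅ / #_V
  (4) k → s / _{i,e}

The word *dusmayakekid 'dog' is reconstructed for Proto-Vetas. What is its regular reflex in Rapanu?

Rapanu: *dusmayakekid > tusmayakekit > tusmayakeket > tusmayaseset  (by unconditioned shift, vowel merger, palatalisation)

tusmayaseset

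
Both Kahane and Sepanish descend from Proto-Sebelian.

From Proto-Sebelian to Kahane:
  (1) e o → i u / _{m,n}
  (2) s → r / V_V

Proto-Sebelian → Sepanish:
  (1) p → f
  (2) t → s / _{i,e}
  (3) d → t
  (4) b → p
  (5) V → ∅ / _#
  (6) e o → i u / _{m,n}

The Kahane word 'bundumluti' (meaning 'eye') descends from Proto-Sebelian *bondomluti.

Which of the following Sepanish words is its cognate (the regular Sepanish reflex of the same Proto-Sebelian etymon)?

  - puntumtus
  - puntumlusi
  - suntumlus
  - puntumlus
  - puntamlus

Sepanish: *bondomluti
  bondomluti (rule 1 does not apply)
  bondomluti → bondomlusi   [palatalisation]
  bondomlusi → bontomlusi   [unconditioned shift]
  bontomlusi → pontomlusi   [unconditioned shift]
  pontomlusi → pontomlus   [apocope]
  pontomlus → puntumlus   [pre-nasal raising]
  giving Sepanish puntumlus.
The other candidates each miss or misapply at least one Sepanish change.

puntumlus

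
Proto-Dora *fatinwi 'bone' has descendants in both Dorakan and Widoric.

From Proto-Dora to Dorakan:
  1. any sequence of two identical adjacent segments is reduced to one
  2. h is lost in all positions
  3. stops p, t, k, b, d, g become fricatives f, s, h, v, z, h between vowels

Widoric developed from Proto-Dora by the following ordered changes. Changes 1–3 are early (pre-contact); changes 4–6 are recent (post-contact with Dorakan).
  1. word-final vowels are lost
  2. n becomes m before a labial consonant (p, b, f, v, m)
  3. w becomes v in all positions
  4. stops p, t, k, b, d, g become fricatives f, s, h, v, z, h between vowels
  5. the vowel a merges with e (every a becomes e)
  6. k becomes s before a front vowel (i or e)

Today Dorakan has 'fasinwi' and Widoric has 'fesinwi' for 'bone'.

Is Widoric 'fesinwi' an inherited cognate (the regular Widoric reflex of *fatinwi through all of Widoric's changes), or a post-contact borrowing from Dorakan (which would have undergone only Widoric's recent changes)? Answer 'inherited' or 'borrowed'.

borrowed

If inherited, *fatinwi would pass through all of Widoric's changes:
Widoric: *fatinwi
  fatinwi → fatinw   [apocope]
  fatinw (rule 2 does not apply)
  fatinw → fatinv   [unconditioned shift]
  fatinv → fasinv   [intervocalic lenition]
  fasinv → fesinv   [vowel merger]
  fesinv (rule 6 does not apply)
  giving Widoric fesinv.
If borrowed from Dorakan 'fasinwi' after the early changes, it would undergo only the recent ones:
  rule 4 (intervocalic lenition): no change (fasinwi)
  rule 5 (vowel merger): fasinwi → fesinwi
  rule 6 (palatalisation): no change (fesinwi)
  ⇒ as a loan: fesinwi
Widoric 'fesinwi' matches the loan outcome 'fesinwi', not the inherited 'fesinv' — it skipped the early Widoric changes, so it was borrowed from Dorakan.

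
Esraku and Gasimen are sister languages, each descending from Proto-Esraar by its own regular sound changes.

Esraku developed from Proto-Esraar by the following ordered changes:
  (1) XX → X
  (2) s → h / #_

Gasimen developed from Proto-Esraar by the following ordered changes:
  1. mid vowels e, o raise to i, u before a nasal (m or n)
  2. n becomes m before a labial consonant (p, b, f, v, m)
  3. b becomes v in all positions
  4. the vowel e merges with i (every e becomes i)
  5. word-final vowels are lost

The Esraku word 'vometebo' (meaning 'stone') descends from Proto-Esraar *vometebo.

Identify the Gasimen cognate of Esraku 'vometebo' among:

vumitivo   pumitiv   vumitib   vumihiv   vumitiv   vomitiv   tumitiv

Gasimen: *vometebo
  vometebo → vumetebo   [pre-nasal raising]
  vumetebo (rule 2 does not apply)
  vumetebo → vumetevo   [unconditioned shift]
  vumetevo → vumitivo   [vowel merger]
  vumitivo → vumitiv   [apocope]
  giving Gasimen vumitiv.
The other candidates each miss or misapply at least one Gasimen change.

vumitiv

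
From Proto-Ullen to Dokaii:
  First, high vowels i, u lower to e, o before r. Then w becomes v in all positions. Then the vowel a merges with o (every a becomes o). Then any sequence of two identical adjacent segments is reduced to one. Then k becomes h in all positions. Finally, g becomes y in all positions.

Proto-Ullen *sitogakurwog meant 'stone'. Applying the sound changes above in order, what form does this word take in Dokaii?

Dokaii: *sitogakurwog > sitogakorwog > sitogakorvog > sitogokorvog > sitogohorvog > sitoyohorvoy  (by pre-rhotic lowering, unconditioned shift, vowel merger, unconditioned shift, unconditioned shift)

sitoyohorvoy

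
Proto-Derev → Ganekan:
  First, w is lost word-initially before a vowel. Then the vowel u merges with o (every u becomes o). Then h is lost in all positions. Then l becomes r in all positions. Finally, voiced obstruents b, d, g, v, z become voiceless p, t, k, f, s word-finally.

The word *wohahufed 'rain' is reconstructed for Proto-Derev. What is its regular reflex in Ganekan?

oaofet

Ganekan: *wohahufed
  wohahufed → ohahufed   [glide loss]
  ohahufed → ohahofed   [vowel merger]
  ohahofed → oaofed   [h-loss]
  oaofed (rule 4 does not apply)
  oaofed → oaofet   [final devoicing]
  giving Ganekan oaofet.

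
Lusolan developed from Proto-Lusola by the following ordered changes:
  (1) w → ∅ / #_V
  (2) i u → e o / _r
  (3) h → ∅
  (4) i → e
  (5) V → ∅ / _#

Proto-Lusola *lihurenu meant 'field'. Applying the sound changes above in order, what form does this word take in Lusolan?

leoren

Lusolan: *lihurenu
  lihurenu (rule 1 does not apply)
  lihurenu → lihorenu   [pre-rhotic lowering]
  lihorenu → liorenu   [h-loss]
  liorenu → leorenu   [vowel merger]
  leorenu → leoren   [apocope]
  giving Lusolan leoren.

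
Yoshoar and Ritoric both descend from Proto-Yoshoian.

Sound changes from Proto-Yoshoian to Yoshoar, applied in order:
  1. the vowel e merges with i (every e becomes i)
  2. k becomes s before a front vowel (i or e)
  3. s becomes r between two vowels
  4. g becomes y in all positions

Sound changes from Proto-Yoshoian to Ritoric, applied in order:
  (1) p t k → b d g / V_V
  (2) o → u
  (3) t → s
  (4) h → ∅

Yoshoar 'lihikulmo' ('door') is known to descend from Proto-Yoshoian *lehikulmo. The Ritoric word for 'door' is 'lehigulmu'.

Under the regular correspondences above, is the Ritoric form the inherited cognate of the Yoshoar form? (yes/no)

no

Derive the expected Ritoric reflex of *lehikulmo:
Ritoric: start from *lehikulmo.
  rule 1 (intervocalic voicing): lehikulmo → lehigulmo
  rule 2 (vowel merger): lehigulmo → lehigulmu
  rule 3: no change — lehigulmu
  rule 4 (h-loss): lehigulmu → leigulmu
  ⇒ Ritoric leigulmu
The regular Ritoric reflex would be 'leigulmu', but the attested form is 'lehigulmu'. The correspondence is irregular, so they are not cognates (the Ritoric form has a different source).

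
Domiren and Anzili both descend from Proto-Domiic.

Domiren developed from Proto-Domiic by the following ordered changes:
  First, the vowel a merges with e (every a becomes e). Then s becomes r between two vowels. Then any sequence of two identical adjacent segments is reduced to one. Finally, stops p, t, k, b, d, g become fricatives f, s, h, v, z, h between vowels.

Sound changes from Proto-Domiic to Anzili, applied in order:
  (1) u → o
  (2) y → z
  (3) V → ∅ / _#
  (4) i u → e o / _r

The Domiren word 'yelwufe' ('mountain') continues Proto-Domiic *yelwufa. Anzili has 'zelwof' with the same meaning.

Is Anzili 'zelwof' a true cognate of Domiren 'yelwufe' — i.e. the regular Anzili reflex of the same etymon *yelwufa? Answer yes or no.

yes

Derive the expected Anzili reflex of *yelwufa:
Anzili: *yelwufa > yelwofa > zelwofa > zelwof  (by vowel merger, unconditioned shift, apocope)
Anzili 'zelwof' matches the regular reflex exactly, so the pair is cognate.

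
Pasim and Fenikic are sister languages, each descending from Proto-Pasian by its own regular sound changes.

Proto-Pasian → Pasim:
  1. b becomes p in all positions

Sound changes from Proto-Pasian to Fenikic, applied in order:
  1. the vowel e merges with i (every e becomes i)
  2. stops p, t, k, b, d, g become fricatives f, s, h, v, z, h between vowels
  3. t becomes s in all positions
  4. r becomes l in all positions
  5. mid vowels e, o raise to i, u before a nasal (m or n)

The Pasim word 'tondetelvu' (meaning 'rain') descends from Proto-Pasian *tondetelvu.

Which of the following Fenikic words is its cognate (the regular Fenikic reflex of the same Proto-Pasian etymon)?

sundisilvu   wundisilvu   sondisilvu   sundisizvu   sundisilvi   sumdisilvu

sundisilvu

Fenikic: start from *tondetelvu.
  rule 1 (vowel merger): tondetelvu → tonditilvu
  rule 2 (intervocalic lenition): tonditilvu → tondisilvu
  rule 3 (unconditioned shift): tondisilvu → sondisilvu
  rule 4: no change — sondisilvu
  rule 5 (pre-nasal raising): sondisilvu → sundisilvu
  ⇒ Fenikic sundisilvu
Only 'sundisilvu' matches the regular Fenikic development of *tondetelvu.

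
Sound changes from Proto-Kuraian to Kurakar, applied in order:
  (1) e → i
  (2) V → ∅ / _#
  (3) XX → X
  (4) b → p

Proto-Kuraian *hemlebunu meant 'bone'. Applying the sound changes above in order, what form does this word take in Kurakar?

Kurakar: *hemlebunu
  hemlebunu → himlibunu   [vowel merger]
  himlibunu → himlibun   [apocope]
  himlibun (rule 3 does not apply)
  himlibun → himlipun   [unconditioned shift]
  giving Kurakar himlipun.

himlipun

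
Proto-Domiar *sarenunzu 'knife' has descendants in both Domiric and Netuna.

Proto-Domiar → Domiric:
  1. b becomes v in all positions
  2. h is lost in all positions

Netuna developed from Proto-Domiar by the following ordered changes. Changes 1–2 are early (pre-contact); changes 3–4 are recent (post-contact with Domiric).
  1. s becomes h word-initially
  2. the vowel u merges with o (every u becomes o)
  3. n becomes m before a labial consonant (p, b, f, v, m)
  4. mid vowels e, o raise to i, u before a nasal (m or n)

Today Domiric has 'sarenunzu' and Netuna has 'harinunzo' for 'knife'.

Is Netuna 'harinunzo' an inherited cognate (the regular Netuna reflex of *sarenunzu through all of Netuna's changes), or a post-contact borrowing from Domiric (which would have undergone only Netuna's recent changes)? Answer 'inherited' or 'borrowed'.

inherited

If inherited, *sarenunzu would pass through all of Netuna's changes:
Netuna: *sarenunzu > harenunzu > harenonzo > harinunzo  (by debuccalisation, vowel merger, pre-nasal raising)
If borrowed from Domiric 'sarenunzu' after the early changes, it would undergo only the recent ones:
  rule 3 (nasal place assimilation): no change (sarenunzu)
  rule 4 (pre-nasal raising): sarenunzu → sarinunzu
  ⇒ as a loan: sarinunzu
Netuna 'harinunzo' matches the inherited outcome exactly, so it is an inherited cognate, not a loan.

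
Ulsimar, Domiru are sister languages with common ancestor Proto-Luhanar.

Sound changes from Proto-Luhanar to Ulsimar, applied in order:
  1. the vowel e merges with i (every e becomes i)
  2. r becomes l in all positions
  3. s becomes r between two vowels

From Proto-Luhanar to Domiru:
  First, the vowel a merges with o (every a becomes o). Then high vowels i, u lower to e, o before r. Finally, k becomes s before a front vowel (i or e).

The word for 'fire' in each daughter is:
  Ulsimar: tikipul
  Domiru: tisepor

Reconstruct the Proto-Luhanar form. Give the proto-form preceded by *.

Position 6: Ulsimar has u, Domiru has o. Ulsimar preserves u here (none of its changes turn any other segment into u), so the proto-segment is *u.
Position 4: Ulsimar has i, Domiru has e. Taking the neighbouring segments as reconstructed: Ulsimar i could go back to *e or *i; Domiru e can only go back to *e — the one source consistent with every daughter is *e.
Continuing position by position gives *tikepur; check it forward:
Ulsimar: *tikepur
  tikepur → tikipur   [vowel merger]
  tikipur → tikipul   [unconditioned shift]
  tikipul (rule 3 does not apply)
  giving Ulsimar tikipul.
Domiru: *tikepur
  tikepur (rule 1 does not apply)
  tikepur → tikepor   [pre-rhotic lowering]
  tikepor → tisepor   [palatalisation]
  giving Domiru tisepor.
*tikepur is the unique common source.

*tikepur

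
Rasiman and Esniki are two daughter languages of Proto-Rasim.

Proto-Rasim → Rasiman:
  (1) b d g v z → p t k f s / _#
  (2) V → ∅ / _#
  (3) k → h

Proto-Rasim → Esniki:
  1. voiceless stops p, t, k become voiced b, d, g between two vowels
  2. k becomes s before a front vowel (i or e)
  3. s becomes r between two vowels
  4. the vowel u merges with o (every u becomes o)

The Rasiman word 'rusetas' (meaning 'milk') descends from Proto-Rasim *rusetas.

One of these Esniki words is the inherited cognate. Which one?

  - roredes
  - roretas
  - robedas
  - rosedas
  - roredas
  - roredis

Esniki: start from *rusetas.
  rule 1 (intervocalic voicing): rusetas → rusedas
  rule 2: no change — rusedas
  rule 3 (rhotacism): rusedas → ruredas
  rule 4 (vowel merger): ruredas → roredas
  ⇒ Esniki roredas
The other candidates each miss or misapply at least one Esniki change.

roredas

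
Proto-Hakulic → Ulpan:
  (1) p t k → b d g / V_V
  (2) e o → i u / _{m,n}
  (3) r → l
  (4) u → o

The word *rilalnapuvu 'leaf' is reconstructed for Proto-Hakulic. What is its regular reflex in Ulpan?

Ulpan: *rilalnapuvu
  rilalnapuvu → rilalnabuvu   [intervocalic voicing]
  rilalnabuvu (rule 2 does not apply)
  rilalnabuvu → lilalnabuvu   [unconditioned shift]
  lilalnabuvu → lilalnabovo   [vowel merger]
  giving Ulpan lilalnabovo.

lilalnabovo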